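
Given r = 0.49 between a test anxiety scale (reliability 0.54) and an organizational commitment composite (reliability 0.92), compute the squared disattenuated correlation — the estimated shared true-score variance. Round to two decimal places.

0.48

Disattenuated r = 0.49 / √(0.54 × 0.92) = 0.49 / 0.7048 = 0.6952.
Shared true-score variance = 0.6952² = 0.4833 ≈ 0.48.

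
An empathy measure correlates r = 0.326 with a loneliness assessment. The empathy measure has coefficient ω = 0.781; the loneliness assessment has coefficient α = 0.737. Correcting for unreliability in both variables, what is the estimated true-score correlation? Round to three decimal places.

r_true = r_obs / √(r_xx · r_yy) = 0.326 / √(0.781 × 0.737) = 0.326 / √0.575597 = 0.326 / 0.7587 ≈ 0.430.

0.430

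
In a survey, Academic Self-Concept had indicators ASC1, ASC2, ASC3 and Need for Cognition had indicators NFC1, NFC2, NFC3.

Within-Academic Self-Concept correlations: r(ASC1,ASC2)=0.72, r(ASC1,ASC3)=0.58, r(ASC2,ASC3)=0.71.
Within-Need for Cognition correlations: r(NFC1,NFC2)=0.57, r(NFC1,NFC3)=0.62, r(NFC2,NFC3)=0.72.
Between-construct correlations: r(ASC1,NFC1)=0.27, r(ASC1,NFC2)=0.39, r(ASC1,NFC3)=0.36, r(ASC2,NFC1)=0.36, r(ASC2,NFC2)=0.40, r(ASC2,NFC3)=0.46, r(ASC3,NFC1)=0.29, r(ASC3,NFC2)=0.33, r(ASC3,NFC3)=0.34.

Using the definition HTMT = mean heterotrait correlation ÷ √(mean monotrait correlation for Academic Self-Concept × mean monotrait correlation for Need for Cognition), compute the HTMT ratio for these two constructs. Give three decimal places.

0.544

Mean heterotrait r = 3.20/9 = 0.3556.
Mean within-ASC = 2.01/3 = 0.6700; mean within-NFC = 1.91/3 = 0.6367.
Geometric mean = √(0.6700 × 0.6367) = 0.6531.
HTMT = 0.3556 / 0.6531 = 0.544.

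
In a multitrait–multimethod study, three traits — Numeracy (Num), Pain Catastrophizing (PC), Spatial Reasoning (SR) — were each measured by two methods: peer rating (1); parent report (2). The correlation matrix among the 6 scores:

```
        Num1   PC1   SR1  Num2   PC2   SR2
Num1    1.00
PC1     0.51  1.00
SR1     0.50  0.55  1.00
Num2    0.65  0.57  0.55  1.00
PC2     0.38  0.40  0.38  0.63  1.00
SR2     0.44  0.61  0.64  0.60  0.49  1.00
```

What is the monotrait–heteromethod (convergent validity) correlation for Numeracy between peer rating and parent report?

0.65

Same trait (Num), different methods: r(Num1, Num2) = 0.65.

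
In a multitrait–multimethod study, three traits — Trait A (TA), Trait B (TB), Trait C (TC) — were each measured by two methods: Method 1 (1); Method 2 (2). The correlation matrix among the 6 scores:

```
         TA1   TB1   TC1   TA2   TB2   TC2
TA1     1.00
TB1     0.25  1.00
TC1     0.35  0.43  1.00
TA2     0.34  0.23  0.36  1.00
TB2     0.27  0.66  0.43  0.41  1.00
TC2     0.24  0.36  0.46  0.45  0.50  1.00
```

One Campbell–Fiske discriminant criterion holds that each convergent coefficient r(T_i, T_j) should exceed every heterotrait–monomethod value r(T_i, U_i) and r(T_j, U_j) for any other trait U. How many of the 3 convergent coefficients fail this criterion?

Each convergent coefficient versus the relevant comparison correlations:
TA (methods 1·2): 0.34 vs {0.25, 0.41, 0.35, 0.45} → fail.
TB (methods 1·2): 0.66 vs {0.25, 0.41, 0.43, 0.50} → pass.
TC (methods 1·2): 0.46 vs {0.35, 0.45, 0.43, 0.50} → fail.
2 of 3 fail.

2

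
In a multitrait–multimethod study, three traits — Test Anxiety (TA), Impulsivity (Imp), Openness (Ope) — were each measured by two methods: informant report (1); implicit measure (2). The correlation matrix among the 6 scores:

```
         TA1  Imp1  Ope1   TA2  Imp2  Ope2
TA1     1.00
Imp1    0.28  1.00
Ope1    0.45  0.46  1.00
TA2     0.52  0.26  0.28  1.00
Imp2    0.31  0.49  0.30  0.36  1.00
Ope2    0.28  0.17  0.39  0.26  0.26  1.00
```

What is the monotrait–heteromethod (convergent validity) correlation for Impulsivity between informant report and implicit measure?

0.49

Same trait (Imp), different methods: r(Imp1, Imp2) = 0.49.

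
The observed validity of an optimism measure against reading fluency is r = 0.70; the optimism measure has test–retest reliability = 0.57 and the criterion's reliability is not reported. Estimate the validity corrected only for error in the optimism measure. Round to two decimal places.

0.93

Single correction: r_c = r_obs / √r_xx = 0.70 / √0.57 = 0.70 / 0.7550 ≈ 0.93.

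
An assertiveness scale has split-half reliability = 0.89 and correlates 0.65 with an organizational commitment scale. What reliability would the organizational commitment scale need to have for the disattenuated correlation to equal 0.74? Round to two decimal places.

0.87

r_true = r_obs / √(r_xx · r_yy) ⇒ 0.74 = 0.65 / √(0.89 · r_yy).
√(0.89 · r_yy) = 0.65 / 0.74 = 0.8784; 0.89 · r_yy = 0.7716; r_yy = 0.7716 / 0.89 ≈ 0.87.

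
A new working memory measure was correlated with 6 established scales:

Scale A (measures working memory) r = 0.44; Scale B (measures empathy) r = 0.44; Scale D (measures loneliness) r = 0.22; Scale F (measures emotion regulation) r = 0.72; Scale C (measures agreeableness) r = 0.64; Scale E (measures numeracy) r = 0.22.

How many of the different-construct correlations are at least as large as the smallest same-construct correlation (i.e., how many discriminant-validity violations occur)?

3

Convergent (same construct = working memory): Scale A.
Smallest convergent = 0.44. Discriminant values: 0.44, 0.22, 0.72, 0.64, 0.22; count ≥ 0.44 → 3.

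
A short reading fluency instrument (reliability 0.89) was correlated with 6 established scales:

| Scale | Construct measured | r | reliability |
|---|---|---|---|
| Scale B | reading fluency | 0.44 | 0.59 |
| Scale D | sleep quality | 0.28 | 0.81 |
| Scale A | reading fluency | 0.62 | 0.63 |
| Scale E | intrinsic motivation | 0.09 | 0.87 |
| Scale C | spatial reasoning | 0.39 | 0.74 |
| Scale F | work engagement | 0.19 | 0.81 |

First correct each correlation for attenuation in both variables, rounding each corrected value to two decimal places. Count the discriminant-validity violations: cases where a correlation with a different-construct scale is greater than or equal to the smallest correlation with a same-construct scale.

Disattenuated r (r / √(r_scale · r_new)):
  Scale B (conv): 0.44 / √(0.59·0.89) = 0.61
  Scale D (disc): 0.28 / √(0.81·0.89) = 0.33
  Scale A (conv): 0.62 / √(0.63·0.89) = 0.83
  Scale E (disc): 0.09 / √(0.87·0.89) = 0.10
  Scale C (disc): 0.39 / √(0.74·0.89) = 0.48
  Scale F (disc): 0.19 / √(0.81·0.89) = 0.22
Smallest convergent = 0.61. Discriminant values: 0.33, 0.10, 0.48, 0.22; count ≥ 0.61 → 0.

0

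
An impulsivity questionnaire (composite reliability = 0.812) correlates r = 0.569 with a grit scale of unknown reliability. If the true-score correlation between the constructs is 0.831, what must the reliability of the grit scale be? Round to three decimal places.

0.577

r_true = r_obs / √(r_xx · r_yy) ⇒ 0.831 = 0.569 / √(0.812 · r_yy).
√(0.812 · r_yy) = 0.569 / 0.831 = 0.6847; 0.812 · r_yy = 0.4688; r_yy = 0.4688 / 0.812 ≈ 0.577.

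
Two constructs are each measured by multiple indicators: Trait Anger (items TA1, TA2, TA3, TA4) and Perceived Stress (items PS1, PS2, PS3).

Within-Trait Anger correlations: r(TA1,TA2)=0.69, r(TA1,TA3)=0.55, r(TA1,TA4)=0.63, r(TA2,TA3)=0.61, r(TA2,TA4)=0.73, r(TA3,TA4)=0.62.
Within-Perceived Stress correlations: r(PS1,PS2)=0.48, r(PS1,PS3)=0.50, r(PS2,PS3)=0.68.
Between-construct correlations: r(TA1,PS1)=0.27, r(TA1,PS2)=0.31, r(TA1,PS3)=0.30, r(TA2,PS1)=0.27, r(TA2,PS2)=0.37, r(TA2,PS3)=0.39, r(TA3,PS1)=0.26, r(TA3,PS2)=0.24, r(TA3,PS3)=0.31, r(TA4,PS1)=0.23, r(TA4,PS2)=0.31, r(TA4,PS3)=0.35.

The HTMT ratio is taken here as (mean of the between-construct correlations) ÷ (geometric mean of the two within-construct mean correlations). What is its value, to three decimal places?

0.506

Mean between = 3.61/12 = 0.3008.
Mean within-TA = 3.83/6 = 0.6383; mean within-PS = 1.66/3 = 0.5533.
Geometric mean = √(0.6383 × 0.5533) = 0.5943.
HTMT = 0.3008 / 0.5943 = 0.506.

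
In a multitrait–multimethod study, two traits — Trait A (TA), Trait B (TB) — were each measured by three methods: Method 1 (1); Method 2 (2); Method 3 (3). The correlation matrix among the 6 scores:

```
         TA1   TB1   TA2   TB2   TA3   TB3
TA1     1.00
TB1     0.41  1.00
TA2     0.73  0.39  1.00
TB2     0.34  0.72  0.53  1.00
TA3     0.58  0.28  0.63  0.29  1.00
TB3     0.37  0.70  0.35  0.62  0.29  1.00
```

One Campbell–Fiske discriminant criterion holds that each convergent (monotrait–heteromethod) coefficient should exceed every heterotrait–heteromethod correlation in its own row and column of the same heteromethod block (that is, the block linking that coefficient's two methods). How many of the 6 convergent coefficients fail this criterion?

0

Convergent coefficients and their comparison sets:
TA (methods 1·2): 0.73 vs {0.34, 0.39} → pass.
TA (methods 1·3): 0.58 vs {0.37, 0.28} → pass.
TA (methods 2·3): 0.63 vs {0.35, 0.29} → pass.
TB (methods 1·2): 0.72 vs {0.39, 0.34} → pass.
TB (methods 1·3): 0.70 vs {0.28, 0.37} → pass.
TB (methods 2·3): 0.62 vs {0.29, 0.35} → pass.
0 of 6 fail.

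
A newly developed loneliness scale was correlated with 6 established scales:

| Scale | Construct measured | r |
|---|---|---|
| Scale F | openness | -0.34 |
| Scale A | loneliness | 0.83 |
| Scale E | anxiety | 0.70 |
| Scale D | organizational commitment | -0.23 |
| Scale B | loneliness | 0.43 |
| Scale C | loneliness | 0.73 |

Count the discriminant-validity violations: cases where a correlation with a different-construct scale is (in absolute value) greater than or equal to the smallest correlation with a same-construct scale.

Convergent (same construct = loneliness): Scale A, Scale B, Scale C.
Smallest convergent = 0.43. Discriminant |r|: 0.34, 0.70, 0.23; count ≥ 0.43 → 1.

1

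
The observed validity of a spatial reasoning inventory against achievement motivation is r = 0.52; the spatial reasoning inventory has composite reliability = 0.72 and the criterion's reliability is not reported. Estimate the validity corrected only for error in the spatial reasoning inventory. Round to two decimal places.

0.61

Single correction: r_c = r_obs / √r_xx = 0.52 / √0.72 = 0.52 / 0.8485 ≈ 0.61.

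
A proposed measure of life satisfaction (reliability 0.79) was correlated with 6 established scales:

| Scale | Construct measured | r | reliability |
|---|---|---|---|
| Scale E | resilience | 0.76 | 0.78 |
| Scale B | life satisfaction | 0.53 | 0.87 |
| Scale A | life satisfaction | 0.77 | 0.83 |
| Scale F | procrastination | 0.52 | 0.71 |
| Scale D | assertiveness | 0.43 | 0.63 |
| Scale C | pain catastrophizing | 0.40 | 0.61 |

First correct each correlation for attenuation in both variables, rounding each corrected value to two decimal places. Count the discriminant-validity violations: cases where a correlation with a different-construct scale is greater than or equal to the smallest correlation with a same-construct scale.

Disattenuated r (r / √(r_scale · r_new)):
  Scale E (disc): 0.76 / √(0.78·0.79) = 0.97
  Scale B (conv): 0.53 / √(0.87·0.79) = 0.64
  Scale A (conv): 0.77 / √(0.83·0.79) = 0.95
  Scale F (disc): 0.52 / √(0.71·0.79) = 0.69
  Scale D (disc): 0.43 / √(0.63·0.79) = 0.61
  Scale C (disc): 0.40 / √(0.61·0.79) = 0.58
Smallest convergent = 0.64. Discriminant values: 0.97, 0.69, 0.61, 0.58; count ≥ 0.64 → 2.

2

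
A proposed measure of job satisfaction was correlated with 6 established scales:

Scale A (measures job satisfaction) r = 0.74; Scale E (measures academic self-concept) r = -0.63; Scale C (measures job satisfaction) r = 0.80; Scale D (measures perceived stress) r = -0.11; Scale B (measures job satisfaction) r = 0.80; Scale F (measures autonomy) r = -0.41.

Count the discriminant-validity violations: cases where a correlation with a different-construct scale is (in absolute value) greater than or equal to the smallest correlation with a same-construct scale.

0

Convergent (same construct = job satisfaction): Scale A, Scale C, Scale B.
Smallest convergent = 0.74. Discriminant |r|: 0.63, 0.11, 0.41; count ≥ 0.74 → 0.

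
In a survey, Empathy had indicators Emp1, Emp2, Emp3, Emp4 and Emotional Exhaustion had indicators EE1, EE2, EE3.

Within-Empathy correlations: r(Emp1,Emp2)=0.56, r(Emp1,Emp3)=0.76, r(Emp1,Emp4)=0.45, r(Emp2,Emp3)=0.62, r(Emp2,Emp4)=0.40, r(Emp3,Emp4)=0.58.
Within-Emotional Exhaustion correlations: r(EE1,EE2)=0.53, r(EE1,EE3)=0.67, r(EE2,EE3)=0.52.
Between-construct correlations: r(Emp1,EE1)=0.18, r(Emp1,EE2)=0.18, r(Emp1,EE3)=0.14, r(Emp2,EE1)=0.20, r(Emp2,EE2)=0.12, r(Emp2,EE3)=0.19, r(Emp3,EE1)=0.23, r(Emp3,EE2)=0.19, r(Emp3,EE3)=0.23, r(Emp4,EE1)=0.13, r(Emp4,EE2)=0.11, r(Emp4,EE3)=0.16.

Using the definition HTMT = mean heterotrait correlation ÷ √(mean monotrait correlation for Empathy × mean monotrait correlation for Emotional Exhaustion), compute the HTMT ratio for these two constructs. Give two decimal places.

0.30

Mean heterotrait r = 2.06/12 = 0.1717.
Mean within-Emp = 3.37/6 = 0.5617; mean within-EE = 1.72/3 = 0.5733.
Geometric mean = √(0.5617 × 0.5733) = 0.5675.
HTMT = 0.1717 / 0.5675 = 0.30.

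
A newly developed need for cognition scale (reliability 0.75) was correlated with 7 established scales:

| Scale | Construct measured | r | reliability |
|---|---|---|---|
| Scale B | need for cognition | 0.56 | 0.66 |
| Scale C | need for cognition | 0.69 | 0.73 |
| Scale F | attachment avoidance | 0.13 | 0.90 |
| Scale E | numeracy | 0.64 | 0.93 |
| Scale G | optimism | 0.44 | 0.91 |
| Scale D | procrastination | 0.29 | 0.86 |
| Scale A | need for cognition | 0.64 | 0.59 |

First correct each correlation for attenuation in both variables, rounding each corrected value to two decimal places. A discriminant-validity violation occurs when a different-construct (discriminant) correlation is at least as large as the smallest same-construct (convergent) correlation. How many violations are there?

Disattenuated r (r / √(r_scale · r_new)):
  Scale B (conv): 0.56 / √(0.66·0.75) = 0.80
  Scale C (conv): 0.69 / √(0.73·0.75) = 0.93
  Scale F (disc): 0.13 / √(0.90·0.75) = 0.16
  Scale E (disc): 0.64 / √(0.93·0.75) = 0.77
  Scale G (disc): 0.44 / √(0.91·0.75) = 0.53
  Scale D (disc): 0.29 / √(0.86·0.75) = 0.36
  Scale A (conv): 0.64 / √(0.59·0.75) = 0.96
Smallest convergent = 0.80. Discriminant values: 0.16, 0.77, 0.53, 0.36; count ≥ 0.80 → 0.

0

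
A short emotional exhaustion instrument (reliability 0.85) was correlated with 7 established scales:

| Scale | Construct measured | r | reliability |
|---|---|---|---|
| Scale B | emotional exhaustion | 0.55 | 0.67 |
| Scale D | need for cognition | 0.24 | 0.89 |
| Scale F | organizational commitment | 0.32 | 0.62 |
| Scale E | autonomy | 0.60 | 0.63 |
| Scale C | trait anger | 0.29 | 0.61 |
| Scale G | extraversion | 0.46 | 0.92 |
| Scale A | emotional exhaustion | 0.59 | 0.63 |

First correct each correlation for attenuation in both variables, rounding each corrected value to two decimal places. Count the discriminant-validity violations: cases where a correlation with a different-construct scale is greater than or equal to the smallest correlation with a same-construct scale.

1

Disattenuated r (r / √(r_scale · r_new)):
  Scale B (conv): 0.55 / √(0.67·0.85) = 0.73
  Scale D (disc): 0.24 / √(0.89·0.85) = 0.28
  Scale F (disc): 0.32 / √(0.62·0.85) = 0.44
  Scale E (disc): 0.60 / √(0.63·0.85) = 0.82
  Scale C (disc): 0.29 / √(0.61·0.85) = 0.40
  Scale G (disc): 0.46 / √(0.92·0.85) = 0.52
  Scale A (conv): 0.59 / √(0.63·0.85) = 0.81
Smallest convergent = 0.73. Discriminant values: 0.28, 0.44, 0.82, 0.40, 0.52; count ≥ 0.73 → 1.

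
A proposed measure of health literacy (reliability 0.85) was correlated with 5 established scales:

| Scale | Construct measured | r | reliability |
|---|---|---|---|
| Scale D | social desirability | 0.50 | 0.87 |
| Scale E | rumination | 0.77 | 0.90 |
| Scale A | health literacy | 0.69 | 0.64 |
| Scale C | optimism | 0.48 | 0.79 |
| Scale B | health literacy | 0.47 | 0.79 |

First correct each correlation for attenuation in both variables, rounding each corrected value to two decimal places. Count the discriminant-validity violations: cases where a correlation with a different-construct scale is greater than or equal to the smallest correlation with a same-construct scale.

3

Disattenuated r (r / √(r_scale · r_new)):
  Scale D (disc): 0.50 / √(0.87·0.85) = 0.58
  Scale E (disc): 0.77 / √(0.90·0.85) = 0.88
  Scale A (conv): 0.69 / √(0.64·0.85) = 0.94
  Scale C (disc): 0.48 / √(0.79·0.85) = 0.59
  Scale B (conv): 0.47 / √(0.79·0.85) = 0.57
Smallest convergent = 0.57. Discriminant values: 0.58, 0.88, 0.59; count ≥ 0.57 → 3.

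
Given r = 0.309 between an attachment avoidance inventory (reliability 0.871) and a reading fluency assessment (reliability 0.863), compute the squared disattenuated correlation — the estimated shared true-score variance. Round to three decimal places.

0.127

Disattenuated r = 0.309 / √(0.871 × 0.863) = 0.309 / 0.8670 = 0.3564.
Shared true-score variance = 0.3564² = 0.1270 ≈ 0.127.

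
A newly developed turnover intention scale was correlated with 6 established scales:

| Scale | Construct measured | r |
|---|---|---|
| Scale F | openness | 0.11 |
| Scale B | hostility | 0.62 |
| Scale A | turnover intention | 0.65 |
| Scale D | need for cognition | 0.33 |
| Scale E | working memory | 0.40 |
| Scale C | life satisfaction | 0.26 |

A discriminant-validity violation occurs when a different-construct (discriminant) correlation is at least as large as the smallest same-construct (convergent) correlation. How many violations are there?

Convergent (same construct = turnover intention): Scale A.
Smallest convergent = 0.65. Discriminant values: 0.11, 0.62, 0.33, 0.40, 0.26; count ≥ 0.65 → 0.

0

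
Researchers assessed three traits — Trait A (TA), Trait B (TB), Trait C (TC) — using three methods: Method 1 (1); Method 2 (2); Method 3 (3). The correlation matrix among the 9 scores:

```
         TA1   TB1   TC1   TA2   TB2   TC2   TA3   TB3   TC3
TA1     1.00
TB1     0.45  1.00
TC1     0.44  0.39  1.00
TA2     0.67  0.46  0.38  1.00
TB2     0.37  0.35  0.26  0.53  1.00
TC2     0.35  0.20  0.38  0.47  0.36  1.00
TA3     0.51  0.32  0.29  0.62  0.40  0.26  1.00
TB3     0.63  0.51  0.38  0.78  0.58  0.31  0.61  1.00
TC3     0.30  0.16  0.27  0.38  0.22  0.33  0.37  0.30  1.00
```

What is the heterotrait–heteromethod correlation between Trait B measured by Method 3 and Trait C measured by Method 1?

Different traits and methods: r(TB3, TC1) = 0.38.

0.38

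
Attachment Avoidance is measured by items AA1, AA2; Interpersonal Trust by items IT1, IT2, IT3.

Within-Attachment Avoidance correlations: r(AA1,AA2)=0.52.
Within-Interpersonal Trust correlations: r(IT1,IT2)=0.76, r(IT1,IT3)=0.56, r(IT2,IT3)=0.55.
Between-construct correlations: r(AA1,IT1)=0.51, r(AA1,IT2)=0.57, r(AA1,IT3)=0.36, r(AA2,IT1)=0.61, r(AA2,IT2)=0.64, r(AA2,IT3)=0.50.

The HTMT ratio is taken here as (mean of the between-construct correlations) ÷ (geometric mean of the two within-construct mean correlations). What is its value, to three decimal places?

0.934

Mean heterotrait r = 3.19/6 = 0.5317.
Mean within-AA = 0.52/1 = 0.5200; mean within-IT = 1.87/3 = 0.6233.
Geometric mean = √(0.5200 × 0.6233) = 0.5693.
HTMT = 0.5317 / 0.5693 = 0.934.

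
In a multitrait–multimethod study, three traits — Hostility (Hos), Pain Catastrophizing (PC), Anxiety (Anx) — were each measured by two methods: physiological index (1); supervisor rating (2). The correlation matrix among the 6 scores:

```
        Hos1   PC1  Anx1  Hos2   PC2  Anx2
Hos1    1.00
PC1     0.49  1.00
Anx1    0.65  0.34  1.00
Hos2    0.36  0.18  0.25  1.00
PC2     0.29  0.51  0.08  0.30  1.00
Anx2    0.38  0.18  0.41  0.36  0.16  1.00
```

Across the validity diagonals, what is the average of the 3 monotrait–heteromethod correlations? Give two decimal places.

Convergent values: 0.36, 0.51, 0.41; mean = 1.28/3 = 0.43.

0.43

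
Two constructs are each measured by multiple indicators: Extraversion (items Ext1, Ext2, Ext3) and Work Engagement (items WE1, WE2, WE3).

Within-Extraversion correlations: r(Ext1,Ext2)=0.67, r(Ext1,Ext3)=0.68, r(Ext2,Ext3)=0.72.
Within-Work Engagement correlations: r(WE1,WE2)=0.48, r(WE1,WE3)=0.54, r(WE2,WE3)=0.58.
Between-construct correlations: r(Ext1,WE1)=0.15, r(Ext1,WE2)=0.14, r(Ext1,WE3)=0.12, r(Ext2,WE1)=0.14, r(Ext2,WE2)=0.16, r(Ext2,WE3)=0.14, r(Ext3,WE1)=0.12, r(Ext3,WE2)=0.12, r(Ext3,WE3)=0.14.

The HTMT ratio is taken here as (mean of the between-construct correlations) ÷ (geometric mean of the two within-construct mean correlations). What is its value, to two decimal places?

0.23

Mean between = 1.23/9 = 0.1367.
Mean within-Ext = 2.07/3 = 0.6900; mean within-WE = 1.60/3 = 0.5333.
Geometric mean = √(0.6900 × 0.5333) = 0.6066.
HTMT = 0.1367 / 0.6066 = 0.23.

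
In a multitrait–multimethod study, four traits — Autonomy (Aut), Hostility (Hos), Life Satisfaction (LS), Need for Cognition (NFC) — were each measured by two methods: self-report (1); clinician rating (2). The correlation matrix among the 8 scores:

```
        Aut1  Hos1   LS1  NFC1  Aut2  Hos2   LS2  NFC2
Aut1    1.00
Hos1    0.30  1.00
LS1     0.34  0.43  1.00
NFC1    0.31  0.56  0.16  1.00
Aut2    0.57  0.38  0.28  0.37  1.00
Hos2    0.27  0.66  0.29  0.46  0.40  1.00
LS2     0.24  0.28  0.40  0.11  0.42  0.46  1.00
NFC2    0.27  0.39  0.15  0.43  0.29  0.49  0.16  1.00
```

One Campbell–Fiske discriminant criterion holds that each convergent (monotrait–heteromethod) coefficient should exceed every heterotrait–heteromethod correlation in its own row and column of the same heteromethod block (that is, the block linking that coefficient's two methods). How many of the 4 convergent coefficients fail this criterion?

Convergent coefficients and their comparison sets:
Aut (methods 1·2): 0.57 vs {0.27, 0.38, 0.24, 0.28, 0.27, 0.37} → pass.
Hos (methods 1·2): 0.66 vs {0.38, 0.27, 0.28, 0.29, 0.39, 0.46} → pass.
LS (methods 1·2): 0.40 vs {0.28, 0.24, 0.29, 0.28, 0.15, 0.11} → pass.
NFC (methods 1·2): 0.43 vs {0.37, 0.27, 0.46, 0.39, 0.11, 0.15} → fail.
1 of 4 fail.

1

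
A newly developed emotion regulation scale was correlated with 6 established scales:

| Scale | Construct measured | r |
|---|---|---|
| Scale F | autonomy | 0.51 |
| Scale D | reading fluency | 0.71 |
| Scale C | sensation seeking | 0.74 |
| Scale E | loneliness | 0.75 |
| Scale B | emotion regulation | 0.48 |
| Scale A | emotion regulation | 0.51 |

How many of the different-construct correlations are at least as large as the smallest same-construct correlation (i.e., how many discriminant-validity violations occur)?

4

Convergent (same construct = emotion regulation): Scale B, Scale A.
Smallest convergent = 0.48. Discriminant values: 0.51, 0.71, 0.74, 0.75; count ≥ 0.48 → 4.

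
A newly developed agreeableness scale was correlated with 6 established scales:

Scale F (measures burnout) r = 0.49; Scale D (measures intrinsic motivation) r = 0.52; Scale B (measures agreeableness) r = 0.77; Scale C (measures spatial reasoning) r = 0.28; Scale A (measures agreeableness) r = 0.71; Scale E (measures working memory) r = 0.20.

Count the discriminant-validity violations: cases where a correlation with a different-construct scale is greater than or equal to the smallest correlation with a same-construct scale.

Convergent (same construct = agreeableness): Scale B, Scale A.
Smallest convergent = 0.71. Discriminant values: 0.49, 0.52, 0.28, 0.20; count ≥ 0.71 → 0.

0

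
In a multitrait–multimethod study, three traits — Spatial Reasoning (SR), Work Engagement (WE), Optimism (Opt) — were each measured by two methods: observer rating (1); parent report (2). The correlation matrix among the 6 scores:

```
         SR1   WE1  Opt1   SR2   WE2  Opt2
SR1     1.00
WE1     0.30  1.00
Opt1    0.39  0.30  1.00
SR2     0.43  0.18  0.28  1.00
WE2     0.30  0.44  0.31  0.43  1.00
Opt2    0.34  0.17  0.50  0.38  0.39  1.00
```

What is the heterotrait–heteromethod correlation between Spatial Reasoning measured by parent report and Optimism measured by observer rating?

Different traits and methods: r(SR2, Opt1) = 0.28.

0.28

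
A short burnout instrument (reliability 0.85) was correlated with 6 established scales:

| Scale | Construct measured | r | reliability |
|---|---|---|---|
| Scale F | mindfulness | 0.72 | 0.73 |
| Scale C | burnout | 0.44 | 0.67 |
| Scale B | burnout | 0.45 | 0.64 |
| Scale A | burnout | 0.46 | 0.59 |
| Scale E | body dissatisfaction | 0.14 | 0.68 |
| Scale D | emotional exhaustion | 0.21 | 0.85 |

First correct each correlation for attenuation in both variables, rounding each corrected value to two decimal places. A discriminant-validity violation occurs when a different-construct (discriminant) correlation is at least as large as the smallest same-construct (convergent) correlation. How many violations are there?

1

Disattenuated r (r / √(r_scale · r_new)):
  Scale F (disc): 0.72 / √(0.73·0.85) = 0.91
  Scale C (conv): 0.44 / √(0.67·0.85) = 0.58
  Scale B (conv): 0.45 / √(0.64·0.85) = 0.61
  Scale A (conv): 0.46 / √(0.59·0.85) = 0.65
  Scale E (disc): 0.14 / √(0.68·0.85) = 0.18
  Scale D (disc): 0.21 / √(0.85·0.85) = 0.25
Smallest convergent = 0.58. Discriminant values: 0.91, 0.18, 0.25; count ≥ 0.58 → 1.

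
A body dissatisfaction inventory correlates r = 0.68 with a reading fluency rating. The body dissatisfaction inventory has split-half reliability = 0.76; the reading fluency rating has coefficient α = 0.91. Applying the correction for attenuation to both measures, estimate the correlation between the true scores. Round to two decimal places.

0.82

r_true = r_obs / √(r_xx · r_yy) = 0.68 / √(0.76 × 0.91) = 0.68 / √0.6916 = 0.68 / 0.8316 ≈ 0.82.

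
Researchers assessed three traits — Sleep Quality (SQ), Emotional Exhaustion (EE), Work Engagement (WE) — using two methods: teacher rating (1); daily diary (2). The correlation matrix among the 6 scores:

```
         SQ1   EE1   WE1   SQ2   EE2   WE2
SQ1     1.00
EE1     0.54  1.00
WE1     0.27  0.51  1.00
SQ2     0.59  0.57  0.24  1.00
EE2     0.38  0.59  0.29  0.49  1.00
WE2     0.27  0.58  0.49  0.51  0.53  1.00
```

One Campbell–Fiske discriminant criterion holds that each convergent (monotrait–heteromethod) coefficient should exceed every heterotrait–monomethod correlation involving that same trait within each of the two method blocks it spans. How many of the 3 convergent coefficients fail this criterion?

Convergent coefficients and their comparison sets:
SQ (methods 1·2): 0.59 vs {0.54, 0.49, 0.27, 0.51} → pass.
EE (methods 1·2): 0.59 vs {0.54, 0.49, 0.51, 0.53} → pass.
WE (methods 1·2): 0.49 vs {0.27, 0.51, 0.51, 0.53} → fail.
1 of 3 fail.

1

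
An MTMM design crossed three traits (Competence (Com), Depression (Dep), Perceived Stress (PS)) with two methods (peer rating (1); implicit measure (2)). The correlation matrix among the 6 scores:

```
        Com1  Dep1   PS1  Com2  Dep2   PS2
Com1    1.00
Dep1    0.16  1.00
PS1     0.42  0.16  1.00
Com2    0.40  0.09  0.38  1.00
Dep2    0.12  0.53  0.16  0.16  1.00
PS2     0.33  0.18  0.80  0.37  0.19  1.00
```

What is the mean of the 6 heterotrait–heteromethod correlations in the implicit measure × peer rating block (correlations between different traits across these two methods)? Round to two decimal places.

HTHM values (method 2 × method 1): 0.09, 0.38, 0.12, 0.16, 0.33, 0.18; mean = 1.26/6 = 0.21.

0.21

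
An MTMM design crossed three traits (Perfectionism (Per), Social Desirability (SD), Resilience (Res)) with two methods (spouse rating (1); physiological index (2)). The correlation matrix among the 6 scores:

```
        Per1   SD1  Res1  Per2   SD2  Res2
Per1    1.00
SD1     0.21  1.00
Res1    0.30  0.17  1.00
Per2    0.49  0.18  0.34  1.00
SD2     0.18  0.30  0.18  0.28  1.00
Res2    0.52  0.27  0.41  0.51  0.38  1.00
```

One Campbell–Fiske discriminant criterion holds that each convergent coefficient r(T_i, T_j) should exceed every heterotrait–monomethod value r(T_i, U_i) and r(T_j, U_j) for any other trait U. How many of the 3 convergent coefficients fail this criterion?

Checking each validity diagonal entry against its comparison values:
Per (methods 1·2): 0.49 vs {0.21, 0.28, 0.30, 0.51} → fail.
SD (methods 1·2): 0.30 vs {0.21, 0.28, 0.17, 0.38} → fail.
Res (methods 1·2): 0.41 vs {0.30, 0.51, 0.17, 0.38} → fail.
3 of 3 fail.

3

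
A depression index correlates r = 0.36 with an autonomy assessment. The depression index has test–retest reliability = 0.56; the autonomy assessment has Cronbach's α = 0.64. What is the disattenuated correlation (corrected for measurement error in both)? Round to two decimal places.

r_true = r_obs / √(r_xx · r_yy) = 0.36 / √(0.56 × 0.64) = 0.36 / √0.3584 = 0.36 / 0.5987 ≈ 0.60.

0.60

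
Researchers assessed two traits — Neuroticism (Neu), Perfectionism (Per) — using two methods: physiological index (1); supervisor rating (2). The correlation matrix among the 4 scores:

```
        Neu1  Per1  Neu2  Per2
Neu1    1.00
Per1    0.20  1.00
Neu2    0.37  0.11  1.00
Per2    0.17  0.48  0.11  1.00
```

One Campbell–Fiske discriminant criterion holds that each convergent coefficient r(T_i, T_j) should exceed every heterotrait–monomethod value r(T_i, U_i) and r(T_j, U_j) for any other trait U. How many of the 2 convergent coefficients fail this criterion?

0

Convergent coefficients and their comparison sets:
Neu (methods 1·2): 0.37 vs {0.20, 0.11} → pass.
Per (methods 1·2): 0.48 vs {0.20, 0.11} → pass.
0 of 2 fail.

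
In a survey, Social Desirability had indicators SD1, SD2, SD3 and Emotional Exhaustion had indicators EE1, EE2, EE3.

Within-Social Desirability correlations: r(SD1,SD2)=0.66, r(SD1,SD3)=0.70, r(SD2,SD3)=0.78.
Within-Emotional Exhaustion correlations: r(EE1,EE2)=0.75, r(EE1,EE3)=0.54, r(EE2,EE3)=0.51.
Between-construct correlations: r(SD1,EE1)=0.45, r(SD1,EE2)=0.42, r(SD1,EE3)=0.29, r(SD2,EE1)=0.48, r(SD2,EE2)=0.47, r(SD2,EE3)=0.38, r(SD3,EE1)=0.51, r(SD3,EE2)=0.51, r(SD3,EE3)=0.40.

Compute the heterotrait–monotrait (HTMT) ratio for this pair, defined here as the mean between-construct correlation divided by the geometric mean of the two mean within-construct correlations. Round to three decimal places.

0.664

Between-construct mean = 3.91/9 = 0.4344.
Mean within-SD = 2.14/3 = 0.7133; mean within-EE = 1.80/3 = 0.6000.
Geometric mean = √(0.7133 × 0.6000) = 0.6542.
HTMT = 0.4344 / 0.6542 = 0.664.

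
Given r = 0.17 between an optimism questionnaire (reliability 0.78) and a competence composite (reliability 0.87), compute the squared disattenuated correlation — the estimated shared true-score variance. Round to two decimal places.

0.04

Disattenuated r = 0.17 / √(0.78 × 0.87) = 0.17 / 0.8238 = 0.2064.
Shared true-score variance = 0.2064² = 0.0426 ≈ 0.04.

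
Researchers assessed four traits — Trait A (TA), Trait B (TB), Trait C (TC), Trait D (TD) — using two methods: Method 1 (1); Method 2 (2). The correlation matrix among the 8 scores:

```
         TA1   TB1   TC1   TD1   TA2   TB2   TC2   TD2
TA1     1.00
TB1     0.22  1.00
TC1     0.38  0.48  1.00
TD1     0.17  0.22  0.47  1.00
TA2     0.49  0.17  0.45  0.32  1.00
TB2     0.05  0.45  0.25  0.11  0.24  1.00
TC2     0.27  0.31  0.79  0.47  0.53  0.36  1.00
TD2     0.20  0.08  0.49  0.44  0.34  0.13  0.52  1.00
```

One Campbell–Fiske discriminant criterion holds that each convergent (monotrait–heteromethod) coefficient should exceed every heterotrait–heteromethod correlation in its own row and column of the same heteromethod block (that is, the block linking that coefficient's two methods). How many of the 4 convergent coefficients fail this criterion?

1

Convergent coefficients and their comparison sets:
TA (methods 1·2): 0.49 vs {0.05, 0.17, 0.27, 0.45, 0.20, 0.32} → pass.
TB (methods 1·2): 0.45 vs {0.17, 0.05, 0.31, 0.25, 0.08, 0.11} → pass.
TC (methods 1·2): 0.79 vs {0.45, 0.27, 0.25, 0.31, 0.49, 0.47} → pass.
TD (methods 1·2): 0.44 vs {0.32, 0.20, 0.11, 0.08, 0.47, 0.49} → fail.
1 of 4 fail.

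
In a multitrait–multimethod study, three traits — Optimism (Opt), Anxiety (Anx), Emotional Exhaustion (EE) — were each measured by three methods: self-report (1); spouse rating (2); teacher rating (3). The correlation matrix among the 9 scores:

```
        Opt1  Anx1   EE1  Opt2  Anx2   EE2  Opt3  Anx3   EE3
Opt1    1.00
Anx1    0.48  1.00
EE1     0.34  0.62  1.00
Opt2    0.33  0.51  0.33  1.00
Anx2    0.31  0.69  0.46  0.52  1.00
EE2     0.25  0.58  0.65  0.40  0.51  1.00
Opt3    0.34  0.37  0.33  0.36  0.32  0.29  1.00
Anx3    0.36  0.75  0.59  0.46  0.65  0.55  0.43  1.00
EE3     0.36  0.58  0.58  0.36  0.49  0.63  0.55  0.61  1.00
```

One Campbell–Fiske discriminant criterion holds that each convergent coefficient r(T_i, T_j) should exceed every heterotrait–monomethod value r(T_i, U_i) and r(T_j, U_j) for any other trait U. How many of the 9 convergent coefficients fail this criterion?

Convergent coefficients and their comparison sets:
Opt (methods 1·2): 0.33 vs {0.48, 0.52, 0.34, 0.40} → fail.
Opt (methods 1·3): 0.34 vs {0.48, 0.43, 0.34, 0.55} → fail.
Opt (methods 2·3): 0.36 vs {0.52, 0.43, 0.40, 0.55} → fail.
Anx (methods 1·2): 0.69 vs {0.48, 0.52, 0.62, 0.51} → pass.
Anx (methods 1·3): 0.75 vs {0.48, 0.43, 0.62, 0.61} → pass.
Anx (methods 2·3): 0.65 vs {0.52, 0.43, 0.51, 0.61} → pass.
EE (methods 1·2): 0.65 vs {0.34, 0.40, 0.62, 0.51} → pass.
EE (methods 1·3): 0.58 vs {0.34, 0.55, 0.62, 0.61} → fail.
EE (methods 2·3): 0.63 vs {0.40, 0.55, 0.51, 0.61} → pass.
4 of 9 fail.

4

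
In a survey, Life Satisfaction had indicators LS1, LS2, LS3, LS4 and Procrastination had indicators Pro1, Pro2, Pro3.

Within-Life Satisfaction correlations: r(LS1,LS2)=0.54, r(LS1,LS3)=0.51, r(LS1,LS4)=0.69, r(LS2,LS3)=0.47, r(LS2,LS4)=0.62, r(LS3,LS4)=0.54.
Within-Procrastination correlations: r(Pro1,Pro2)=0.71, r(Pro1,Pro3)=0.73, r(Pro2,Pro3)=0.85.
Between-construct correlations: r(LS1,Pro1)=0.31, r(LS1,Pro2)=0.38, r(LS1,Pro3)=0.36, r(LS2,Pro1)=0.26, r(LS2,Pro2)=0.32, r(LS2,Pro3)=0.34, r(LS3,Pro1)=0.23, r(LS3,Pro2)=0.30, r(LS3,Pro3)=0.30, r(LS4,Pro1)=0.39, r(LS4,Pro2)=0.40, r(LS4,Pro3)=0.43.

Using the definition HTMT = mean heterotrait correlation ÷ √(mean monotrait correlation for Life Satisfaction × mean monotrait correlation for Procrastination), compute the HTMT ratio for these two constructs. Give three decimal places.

0.512

Between-construct mean = 4.02/12 = 0.3350.
Mean within-LS = 3.37/6 = 0.5617; mean within-Pro = 2.29/3 = 0.7633.
Geometric mean = √(0.5617 × 0.7633) = 0.6548.
HTMT = 0.3350 / 0.6548 = 0.512.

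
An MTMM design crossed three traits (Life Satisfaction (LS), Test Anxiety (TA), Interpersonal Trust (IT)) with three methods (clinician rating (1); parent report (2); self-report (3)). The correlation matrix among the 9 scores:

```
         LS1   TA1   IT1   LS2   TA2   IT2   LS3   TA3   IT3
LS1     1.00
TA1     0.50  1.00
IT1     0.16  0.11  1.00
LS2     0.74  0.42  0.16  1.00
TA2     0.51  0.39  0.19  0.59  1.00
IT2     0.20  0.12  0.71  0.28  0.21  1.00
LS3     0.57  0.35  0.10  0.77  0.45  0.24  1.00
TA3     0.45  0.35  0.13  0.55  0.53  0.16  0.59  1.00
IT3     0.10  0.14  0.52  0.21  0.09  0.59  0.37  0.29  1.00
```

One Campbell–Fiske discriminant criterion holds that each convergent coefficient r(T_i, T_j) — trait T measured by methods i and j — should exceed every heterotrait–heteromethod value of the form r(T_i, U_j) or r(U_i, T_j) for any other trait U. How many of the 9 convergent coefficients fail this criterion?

Checking each validity diagonal entry against its comparison values:
LS (methods 1·2): 0.74 vs {0.51, 0.42, 0.20, 0.16} → pass.
LS (methods 1·3): 0.57 vs {0.45, 0.35, 0.10, 0.10} → pass.
LS (methods 2·3): 0.77 vs {0.55, 0.45, 0.21, 0.24} → pass.
TA (methods 1·2): 0.39 vs {0.42, 0.51, 0.12, 0.19} → fail.
TA (methods 1·3): 0.35 vs {0.35, 0.45, 0.14, 0.13} → fail.
TA (methods 2·3): 0.53 vs {0.45, 0.55, 0.09, 0.16} → fail.
IT (methods 1·2): 0.71 vs {0.16, 0.20, 0.19, 0.12} → pass.
IT (methods 1·3): 0.52 vs {0.10, 0.10, 0.13, 0.14} → pass.
IT (methods 2·3): 0.59 vs {0.24, 0.21, 0.16, 0.09} → pass.
3 of 9 fail.

3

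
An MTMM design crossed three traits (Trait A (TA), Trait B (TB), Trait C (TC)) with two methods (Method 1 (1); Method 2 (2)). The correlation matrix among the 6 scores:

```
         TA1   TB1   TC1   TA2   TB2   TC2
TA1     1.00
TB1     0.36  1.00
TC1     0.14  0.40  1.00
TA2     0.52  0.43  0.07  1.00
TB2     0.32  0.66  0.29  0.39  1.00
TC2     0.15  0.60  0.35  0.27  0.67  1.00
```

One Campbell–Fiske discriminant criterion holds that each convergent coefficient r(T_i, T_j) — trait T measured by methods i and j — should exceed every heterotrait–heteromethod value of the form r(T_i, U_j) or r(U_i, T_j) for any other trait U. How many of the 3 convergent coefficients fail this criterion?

1

Checking each validity diagonal entry against its comparison values:
TA (methods 1·2): 0.52 vs {0.32, 0.43, 0.15, 0.07} → pass.
TB (methods 1·2): 0.66 vs {0.43, 0.32, 0.60, 0.29} → pass.
TC (methods 1·2): 0.35 vs {0.07, 0.15, 0.29, 0.60} → fail.
1 of 3 fail.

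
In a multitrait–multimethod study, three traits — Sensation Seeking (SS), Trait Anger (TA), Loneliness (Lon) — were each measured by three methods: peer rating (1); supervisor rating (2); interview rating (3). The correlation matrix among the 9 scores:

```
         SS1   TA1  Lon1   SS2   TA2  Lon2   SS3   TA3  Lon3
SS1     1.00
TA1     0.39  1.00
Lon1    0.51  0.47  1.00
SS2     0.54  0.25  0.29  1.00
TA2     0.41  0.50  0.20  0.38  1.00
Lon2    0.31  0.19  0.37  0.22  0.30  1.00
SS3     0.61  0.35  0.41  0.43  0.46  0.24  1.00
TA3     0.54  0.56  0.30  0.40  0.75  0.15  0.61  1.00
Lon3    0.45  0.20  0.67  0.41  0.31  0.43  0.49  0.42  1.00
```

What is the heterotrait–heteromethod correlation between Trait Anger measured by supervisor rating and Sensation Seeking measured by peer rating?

Different traits and methods: r(TA2, SS1) = 0.41.

0.41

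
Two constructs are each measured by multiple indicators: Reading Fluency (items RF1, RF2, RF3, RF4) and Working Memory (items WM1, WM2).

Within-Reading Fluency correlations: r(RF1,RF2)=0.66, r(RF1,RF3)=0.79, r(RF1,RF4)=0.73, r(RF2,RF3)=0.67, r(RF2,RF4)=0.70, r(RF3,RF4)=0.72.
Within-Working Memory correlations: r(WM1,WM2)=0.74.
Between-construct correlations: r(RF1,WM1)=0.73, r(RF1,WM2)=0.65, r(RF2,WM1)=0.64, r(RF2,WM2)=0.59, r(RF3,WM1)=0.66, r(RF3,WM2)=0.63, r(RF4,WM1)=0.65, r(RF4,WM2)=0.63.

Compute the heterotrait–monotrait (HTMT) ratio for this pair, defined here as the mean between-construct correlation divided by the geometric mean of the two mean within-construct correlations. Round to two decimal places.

0.89

Mean between = 5.18/8 = 0.6475.
Mean within-RF = 4.27/6 = 0.7117; mean within-WM = 0.74/1 = 0.7400.
Geometric mean = √(0.7117 × 0.7400) = 0.7257.
HTMT = 0.6475 / 0.7257 = 0.89.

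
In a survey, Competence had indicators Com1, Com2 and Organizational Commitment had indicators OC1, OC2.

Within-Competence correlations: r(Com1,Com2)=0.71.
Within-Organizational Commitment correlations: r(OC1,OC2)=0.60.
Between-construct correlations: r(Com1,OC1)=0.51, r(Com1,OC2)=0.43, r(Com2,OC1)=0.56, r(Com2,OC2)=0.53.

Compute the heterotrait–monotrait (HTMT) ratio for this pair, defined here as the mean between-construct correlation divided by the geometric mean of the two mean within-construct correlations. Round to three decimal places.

0.778

Mean between = 2.03/4 = 0.5075.
Mean within-Com = 0.71/1 = 0.7100; mean within-OC = 0.60/1 = 0.6000.
Geometric mean = √(0.7100 × 0.6000) = 0.6527.
HTMT = 0.5075 / 0.6527 = 0.778.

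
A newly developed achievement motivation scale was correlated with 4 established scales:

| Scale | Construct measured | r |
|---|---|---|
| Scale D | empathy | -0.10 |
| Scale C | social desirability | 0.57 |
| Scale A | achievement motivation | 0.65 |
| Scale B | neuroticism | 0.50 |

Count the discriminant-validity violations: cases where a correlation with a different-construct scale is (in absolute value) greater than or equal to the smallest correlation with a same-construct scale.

Convergent (same construct = achievement motivation): Scale A.
Smallest convergent = 0.65. Discriminant |r|: 0.10, 0.57, 0.50; count ≥ 0.65 → 0.

0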